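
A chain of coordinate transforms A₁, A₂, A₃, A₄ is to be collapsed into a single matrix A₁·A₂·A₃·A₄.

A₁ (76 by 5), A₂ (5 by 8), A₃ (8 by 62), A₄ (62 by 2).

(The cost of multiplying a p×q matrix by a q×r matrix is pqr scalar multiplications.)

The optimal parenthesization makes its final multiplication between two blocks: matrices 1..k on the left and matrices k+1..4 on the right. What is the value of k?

Adjacent pairs: A₁A₂ = 76·5·8 = 3040; A₂A₃ = 5·8·62 = 2480; A₃A₄ = 8·62·2 = 992.
Length 3: A₁..A₃: k=1: 0+2480+76·5·62=26040; k=2: 3040+0+76·8·62=40736 → min 26040 | A₂..A₄: k=2: 0+992+5·8·2=1072; k=3: 2480+0+5·62·2=3100 → min 1072.
Top-level splits: k=1: (A₁..A₁)·(A₂..A₄) → 0+1072+76·5·2 = 1832; k=2: (A₁..A₂)·(A₃..A₄) → 3040+992+76·8·2 = 5248; k=3: (A₁..A₃)·(A₄..A₄) → 26040+0+76·62·2 = 35464.
Best split is after A₁, i.e. k = 1.

1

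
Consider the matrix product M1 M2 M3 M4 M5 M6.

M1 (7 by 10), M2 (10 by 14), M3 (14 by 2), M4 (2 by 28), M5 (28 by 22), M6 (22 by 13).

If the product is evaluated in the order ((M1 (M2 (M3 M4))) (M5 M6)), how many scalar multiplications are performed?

17220

(M3 M4): 14×2 by 2×28 → 14×28, cost 14·2·28 = 784
(M2 (M3 M4)): 10×14 by 14×28 → 10×28, cost 10·14·28 = 3920; cumulative 4704
(M1 (M2 (M3 M4))): 7×10 by 10×28 → 7×28, cost 7·10·28 = 1960; cumulative 6664
(M5 M6): 28×22 by 22×13 → 28×13, cost 28·22·13 = 8008
((M1 (M2 (M3 M4))) (M5 M6)): 7×28 by 28×13 → 7×13, cost 7·28·13 = 2548; cumulative 17220
Total: 17220 scalar multiplications.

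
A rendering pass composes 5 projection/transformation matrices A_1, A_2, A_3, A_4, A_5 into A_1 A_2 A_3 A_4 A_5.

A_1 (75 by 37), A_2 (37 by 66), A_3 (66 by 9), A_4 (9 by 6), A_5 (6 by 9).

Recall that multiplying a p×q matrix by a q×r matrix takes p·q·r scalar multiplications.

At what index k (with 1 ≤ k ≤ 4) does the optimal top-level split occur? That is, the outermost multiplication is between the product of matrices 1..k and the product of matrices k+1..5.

Adjacent pairs: A_1A_2 = 75·37·66 = 183150; A_2A_3 = 37·66·9 = 21978; A_3A_4 = 66·9·6 = 3564; A_4A_5 = 9·6·9 = 486.
Length 3: A_1..A_3: k=1: 0+21978+75·37·9=46953; k=2: 183150+0+75·66·9=227700 → min 46953 | A_2..A_4: k=2: 0+3564+37·66·6=18216; k=3: 21978+0+37·9·6=23976 → min 18216 | A_3..A_5: k=3: 0+486+66·9·9=5832; k=4: 3564+0+66·6·9=7128 → min 5832.
Length 4: A_1..A_4: k=1: 0+18216+75·37·6=34866; k=2: 183150+3564+75·66·6=216414; k=3: 46953+0+75·9·6=51003 → min 34866 | A_2..A_5: k=2: 0+5832+37·66·9=27810; k=3: 21978+486+37·9·9=25461; k=4: 18216+0+37·6·9=20214 → min 20214.
Top-level splits: k=1: (A_1..A_1)·(A_2..A_5) → 0+20214+75·37·9 = 45189; k=2: (A_1..A_2)·(A_3..A_5) → 183150+5832+75·66·9 = 233532; k=3: (A_1..A_3)·(A_4..A_5) → 46953+486+75·9·9 = 53514; k=4: (A_1..A_4)·(A_5..A_5) → 34866+0+75·6·9 = 38916.
Best split is after A_4, i.e. k = 4.

4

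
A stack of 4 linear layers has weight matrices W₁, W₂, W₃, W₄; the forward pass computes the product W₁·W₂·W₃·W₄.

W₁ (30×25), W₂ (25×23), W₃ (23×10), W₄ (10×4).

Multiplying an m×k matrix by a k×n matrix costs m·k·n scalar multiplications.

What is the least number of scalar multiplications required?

Adjacent pairs: W₁W₂ = 30·25·23 = 17250; W₂W₃ = 25·23·10 = 5750; W₃W₄ = 23·10·4 = 920.
Length 3: W₁..W₃: k=1: 0+5750+30·25·10=13250; k=2: 17250+0+30·23·10=24150 → min 13250 | W₂..W₄: k=2: 0+920+25·23·4=3220; k=3: 5750+0+25·10·4=6750 → min 3220.
Length 4: W₁..W₄: k=1: 0+3220+30·25·4=6220; k=2: 17250+920+30·23·4=20930; k=3: 13250+0+30·10·4=14450 → min 6220.
Optimal order: (W₁·(W₂·(W₃·W₄))) with cost 6220.

6220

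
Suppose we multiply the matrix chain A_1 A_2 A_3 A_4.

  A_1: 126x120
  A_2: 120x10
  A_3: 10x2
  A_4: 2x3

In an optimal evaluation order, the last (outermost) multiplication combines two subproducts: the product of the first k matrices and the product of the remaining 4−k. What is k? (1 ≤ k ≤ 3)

Adjacent pairs: A_1A_2 = 126·120·10 = 151200; A_2A_3 = 120·10·2 = 2400; A_3A_4 = 10·2·3 = 60.
Length 3: A_1..A_3: k=1: 0+2400+126·120·2=32640; k=2: 151200+0+126·10·2=153720 → min 32640 | A_2..A_4: k=2: 0+60+120·10·3=3660; k=3: 2400+0+120·2·3=3120 → min 3120.
Top-level splits: k=1: (A_1..A_1)·(A_2..A_4) → 0+3120+126·120·3 = 48480; k=2: (A_1..A_2)·(A_3..A_4) → 151200+60+126·10·3 = 155040; k=3: (A_1..A_3)·(A_4..A_4) → 32640+0+126·2·3 = 33396.
Best split is after A_3, i.e. k = 3.

3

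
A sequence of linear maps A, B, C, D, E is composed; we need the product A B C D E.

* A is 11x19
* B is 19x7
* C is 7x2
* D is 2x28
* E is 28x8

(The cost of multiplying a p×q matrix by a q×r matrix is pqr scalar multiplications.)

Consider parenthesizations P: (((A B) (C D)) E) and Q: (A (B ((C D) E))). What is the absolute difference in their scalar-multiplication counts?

Order P = (((A B) (C D)) E): (A B): 11×19 by 19×7 → 11×7, cost 11·19·7 = 1463; (C D): 7×2 by 2×28 → 7×28, cost 7·2·28 = 392; ((A B) (C D)): 11×7 by 7×28 → 11×28, cost 11·7·28 = 2156; cumulative 4011; (((A B) (C D)) E): 11×28 by 28×8 → 11×8, cost 11·28·8 = 2464; cumulative 6475. Total 6475.
Order Q = (A (B ((C D) E))): (C D): 7×2 by 2×28 → 7×28, cost 7·2·28 = 392; ((C D) E): 7×28 by 28×8 → 7×8, cost 7·28·8 = 1568; cumulative 1960; (B ((C D) E)): 19×7 by 7×8 → 19×8, cost 19·7·8 = 1064; cumulative 3024; (A (B ((C D) E))): 11×19 by 19×8 → 11×8, cost 11·19·8 = 1672; cumulative 4696. Total 4696.
Difference: |6475 − 4696| = 1779.

1779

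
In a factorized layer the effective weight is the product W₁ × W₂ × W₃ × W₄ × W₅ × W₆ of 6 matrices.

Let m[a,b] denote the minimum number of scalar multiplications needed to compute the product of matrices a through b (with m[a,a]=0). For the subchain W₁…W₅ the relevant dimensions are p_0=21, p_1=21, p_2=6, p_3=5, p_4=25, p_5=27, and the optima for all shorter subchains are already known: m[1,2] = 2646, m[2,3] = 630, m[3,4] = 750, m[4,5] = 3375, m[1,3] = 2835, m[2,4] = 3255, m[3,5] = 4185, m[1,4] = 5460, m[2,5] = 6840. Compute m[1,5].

m[1,5] = min over k∈[1,4] of m[1,k]+m[k+1,5]+p_{0}·p_k·p_{5}.
k=1: 0 + 6840 + 21·21·27 = 18747; k=2: 2646 + 4185 + 21·6·27 = 10233; k=3: 2835 + 3375 + 21·5·27 = 9045; k=4: 5460 + 0 + 21·25·27 = 19635.
Minimum: 9045 at k=3.

9045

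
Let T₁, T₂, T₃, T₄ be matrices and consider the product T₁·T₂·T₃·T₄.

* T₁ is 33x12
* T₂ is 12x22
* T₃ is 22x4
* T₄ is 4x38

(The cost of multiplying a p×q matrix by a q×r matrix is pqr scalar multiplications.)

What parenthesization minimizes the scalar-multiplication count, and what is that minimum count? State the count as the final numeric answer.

7656

Adjacent pairs: T₁T₂ = 33·12·22 = 8712; T₂T₃ = 12·22·4 = 1056; T₃T₄ = 22·4·38 = 3344.
Length 3: T₁..T₃: k=1: 0+1056+33·12·4=2640; k=2: 8712+0+33·22·4=11616 → min 2640 | T₂..T₄: k=2: 0+3344+12·22·38=13376; k=3: 1056+0+12·4·38=2880 → min 2880.
Length 4: T₁..T₄: k=1: 0+2880+33·12·38=17928; k=2: 8712+3344+33·22·38=39644; k=3: 2640+0+33·4·38=7656 → min 7656.
Optimal parenthesization: ((T₁·(T₂·T₃))·T₄) with cost 7656.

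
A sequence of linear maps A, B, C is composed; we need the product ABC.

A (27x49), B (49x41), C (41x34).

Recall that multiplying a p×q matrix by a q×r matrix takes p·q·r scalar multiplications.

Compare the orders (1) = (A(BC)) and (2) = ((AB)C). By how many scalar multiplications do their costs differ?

Order (1) = (A(BC)): (BC): 49×41 by 41×34 → 49×34, cost 49·41·34 = 68306; (A(BC)): 27×49 by 49×34 → 27×34, cost 27·49·34 = 44982; cumulative 113288. Total 113288.
Order (2) = ((AB)C): (AB): 27×49 by 49×41 → 27×41, cost 27·49·41 = 54243; ((AB)C): 27×41 by 41×34 → 27×34, cost 27·41·34 = 37638; cumulative 91881. Total 91881.
Difference: |113288 − 91881| = 21407.

21407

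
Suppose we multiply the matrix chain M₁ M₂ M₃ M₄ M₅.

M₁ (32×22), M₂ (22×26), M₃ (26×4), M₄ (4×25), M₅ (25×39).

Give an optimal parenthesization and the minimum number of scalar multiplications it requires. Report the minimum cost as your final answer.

13996

Adjacent pairs: M₁M₂ = 32·22·26 = 18304; M₂M₃ = 22·26·4 = 2288; M₃M₄ = 26·4·25 = 2600; M₄M₅ = 4·25·39 = 3900.
Length 3: M₁..M₃: k=1: 0+2288+32·22·4=5104; k=2: 18304+0+32·26·4=21632 → min 5104 | M₂..M₄: k=2: 0+2600+22·26·25=16900; k=3: 2288+0+22·4·25=4488 → min 4488 | M₃..M₅: k=3: 0+3900+26·4·39=7956; k=4: 2600+0+26·25·39=27950 → min 7956.
Length 4: M₁..M₄: k=1: 0+4488+32·22·25=22088; k=2: 18304+2600+32·26·25=41704; k=3: 5104+0+32·4·25=8304 → min 8304 | M₂..M₅: k=2: 0+7956+22·26·39=30264; k=3: 2288+3900+22·4·39=9620; k=4: 4488+0+22·25·39=25938 → min 9620.
Length 5: M₁..M₅: k=1: 0+9620+32·22·39=37076; k=2: 18304+7956+32·26·39=58708; k=3: 5104+3900+32·4·39=13996; k=4: 8304+0+32·25·39=39504 → min 13996.
Optimal parenthesization: ((M₁ (M₂ M₃)) (M₄ M₅)) with cost 13996.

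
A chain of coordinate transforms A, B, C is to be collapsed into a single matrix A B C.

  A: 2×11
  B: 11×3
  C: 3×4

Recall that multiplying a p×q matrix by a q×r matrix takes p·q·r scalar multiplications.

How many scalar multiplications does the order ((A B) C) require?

90

(A B): 2×11 by 11×3 → 2×3, cost 2·11·3 = 66
((A B) C): 2×3 by 3×4 → 2×4, cost 2·3·4 = 24; cumulative 90
Total: 90 scalar multiplications.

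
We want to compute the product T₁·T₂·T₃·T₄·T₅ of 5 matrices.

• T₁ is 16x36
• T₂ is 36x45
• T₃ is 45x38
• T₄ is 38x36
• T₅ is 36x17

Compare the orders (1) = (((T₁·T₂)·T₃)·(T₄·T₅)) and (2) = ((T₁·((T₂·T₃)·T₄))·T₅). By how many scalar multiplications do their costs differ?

54464

Order (1) = (((T₁·T₂)·T₃)·(T₄·T₅)): (T₁·T₂): 16×36 by 36×45 → 16×45, cost 16·36·45 = 25920; ((T₁·T₂)·T₃): 16×45 by 45×38 → 16×38, cost 16·45·38 = 27360; cumulative 53280; (T₄·T₅): 38×36 by 36×17 → 38×17, cost 38·36·17 = 23256; (((T₁·T₂)·T₃)·(T₄·T₅)): 16×38 by 38×17 → 16×17, cost 16·38·17 = 10336; cumulative 86872. Total 86872.
Order (2) = ((T₁·((T₂·T₃)·T₄))·T₅): (T₂·T₃): 36×45 by 45×38 → 36×38, cost 36·45·38 = 61560; ((T₂·T₃)·T₄): 36×38 by 38×36 → 36×36, cost 36·38·36 = 49248; cumulative 110808; (T₁·((T₂·T₃)·T₄)): 16×36 by 36×36 → 16×36, cost 16·36·36 = 20736; cumulative 131544; ((T₁·((T₂·T₃)·T₄))·T₅): 16×36 by 36×17 → 16×17, cost 16·36·17 = 9792; cumulative 141336. Total 141336.
Difference: |86872 − 141336| = 54464.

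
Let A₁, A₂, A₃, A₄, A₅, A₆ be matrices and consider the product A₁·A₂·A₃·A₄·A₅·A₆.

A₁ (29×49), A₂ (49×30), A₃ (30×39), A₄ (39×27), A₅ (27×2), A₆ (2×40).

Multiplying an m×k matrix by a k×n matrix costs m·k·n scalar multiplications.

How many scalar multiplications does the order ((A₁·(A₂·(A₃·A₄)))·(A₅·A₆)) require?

(A₃·A₄): 30×39 by 39×27 → 30×27, cost 30·39·27 = 31590
(A₂·(A₃·A₄)): 49×30 by 30×27 → 49×27, cost 49·30·27 = 39690; cumulative 71280
(A₁·(A₂·(A₃·A₄))): 29×49 by 49×27 → 29×27, cost 29·49·27 = 38367; cumulative 109647
(A₅·A₆): 27×2 by 2×40 → 27×40, cost 27·2·40 = 2160
((A₁·(A₂·(A₃·A₄)))·(A₅·A₆)): 29×27 by 27×40 → 29×40, cost 29·27·40 = 31320; cumulative 143127
Total: 143127 scalar multiplications.

143127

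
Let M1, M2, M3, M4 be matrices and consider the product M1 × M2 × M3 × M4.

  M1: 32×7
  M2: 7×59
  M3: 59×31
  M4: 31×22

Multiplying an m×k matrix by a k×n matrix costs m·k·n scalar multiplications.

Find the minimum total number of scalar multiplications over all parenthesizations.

22505

Adjacent pairs: M1M2 = 32·7·59 = 13216; M2M3 = 7·59·31 = 12803; M3M4 = 59·31·22 = 40238.
Length 3: M1..M3: k=1: 0+12803+32·7·31=19747; k=2: 13216+0+32·59·31=71744 → min 19747 | M2..M4: k=2: 0+40238+7·59·22=49324; k=3: 12803+0+7·31·22=17577 → min 17577.
Length 4: M1..M4: k=1: 0+17577+32·7·22=22505; k=2: 13216+40238+32·59·22=94990; k=3: 19747+0+32·31·22=41571 → min 22505.
Optimal order: (M1 × ((M2 × M3) × M4)) with cost 22505.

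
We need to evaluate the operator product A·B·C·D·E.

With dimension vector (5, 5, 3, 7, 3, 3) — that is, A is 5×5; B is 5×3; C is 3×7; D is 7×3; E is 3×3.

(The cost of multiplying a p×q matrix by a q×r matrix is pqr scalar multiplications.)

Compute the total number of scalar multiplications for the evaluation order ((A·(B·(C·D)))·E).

(C·D): 3×7 by 7×3 → 3×3, cost 3·7·3 = 63
(B·(C·D)): 5×3 by 3×3 → 5×3, cost 5·3·3 = 45; cumulative 108
(A·(B·(C·D))): 5×5 by 5×3 → 5×3, cost 5·5·3 = 75; cumulative 183
((A·(B·(C·D)))·E): 5×3 by 3×3 → 5×3, cost 5·3·3 = 45; cumulative 228
Total: 228 scalar multiplications.

228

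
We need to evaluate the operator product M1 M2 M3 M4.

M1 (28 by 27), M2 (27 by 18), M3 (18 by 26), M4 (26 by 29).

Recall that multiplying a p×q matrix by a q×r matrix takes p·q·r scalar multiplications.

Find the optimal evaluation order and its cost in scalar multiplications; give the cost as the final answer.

Adjacent pairs: M1M2 = 28·27·18 = 13608; M2M3 = 27·18·26 = 12636; M3M4 = 18·26·29 = 13572.
Length 3: M1..M3: k=1: 0+12636+28·27·26=32292; k=2: 13608+0+28·18·26=26712 → min 26712 | M2..M4: k=2: 0+13572+27·18·29=27666; k=3: 12636+0+27·26·29=32994 → min 27666.
Length 4: M1..M4: k=1: 0+27666+28·27·29=49590; k=2: 13608+13572+28·18·29=41796; k=3: 26712+0+28·26·29=47824 → min 41796.
Optimal parenthesization: ((M1 M2) (M3 M4)) with cost 41796.

41796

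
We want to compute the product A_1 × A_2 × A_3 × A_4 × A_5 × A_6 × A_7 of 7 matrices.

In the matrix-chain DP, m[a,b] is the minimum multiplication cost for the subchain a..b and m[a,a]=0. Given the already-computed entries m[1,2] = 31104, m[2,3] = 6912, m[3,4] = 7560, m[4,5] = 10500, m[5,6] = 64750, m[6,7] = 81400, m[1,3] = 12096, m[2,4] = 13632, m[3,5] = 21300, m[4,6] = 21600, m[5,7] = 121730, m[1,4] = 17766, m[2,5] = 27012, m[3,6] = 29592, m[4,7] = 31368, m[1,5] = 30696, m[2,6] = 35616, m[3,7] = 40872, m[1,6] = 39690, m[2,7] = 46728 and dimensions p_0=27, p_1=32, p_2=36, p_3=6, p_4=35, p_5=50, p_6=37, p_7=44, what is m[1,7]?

50592

m[1,7] = min over k∈[1,6] of m[1,k]+m[k+1,7]+p_{0}·p_k·p_{7}.
k=1: 0 + 46728 + 27·32·44 = 84744; k=2: 31104 + 40872 + 27·36·44 = 114744; k=3: 12096 + 31368 + 27·6·44 = 50592; k=4: 17766 + 121730 + 27·35·44 = 181076; k=5: 30696 + 81400 + 27·50·44 = 171496; k=6: 39690 + 0 + 27·37·44 = 83646.
Minimum: 50592 at k=3.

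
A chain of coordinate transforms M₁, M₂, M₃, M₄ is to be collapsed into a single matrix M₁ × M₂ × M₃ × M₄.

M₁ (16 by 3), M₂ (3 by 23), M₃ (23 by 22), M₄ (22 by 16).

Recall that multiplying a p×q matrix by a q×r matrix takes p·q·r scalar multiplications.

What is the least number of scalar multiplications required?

Adjacent pairs: M₁M₂ = 16·3·23 = 1104; M₂M₃ = 3·23·22 = 1518; M₃M₄ = 23·22·16 = 8096.
Length 3: M₁..M₃: k=1: 0+1518+16·3·22=2574; k=2: 1104+0+16·23·22=9200 → min 2574 | M₂..M₄: k=2: 0+8096+3·23·16=9200; k=3: 1518+0+3·22·16=2574 → min 2574.
Length 4: M₁..M₄: k=1: 0+2574+16·3·16=3342; k=2: 1104+8096+16·23·16=15088; k=3: 2574+0+16·22·16=8206 → min 3342.
Optimal order: (M₁ × ((M₂ × M₃) × M₄)) with cost 3342.

3342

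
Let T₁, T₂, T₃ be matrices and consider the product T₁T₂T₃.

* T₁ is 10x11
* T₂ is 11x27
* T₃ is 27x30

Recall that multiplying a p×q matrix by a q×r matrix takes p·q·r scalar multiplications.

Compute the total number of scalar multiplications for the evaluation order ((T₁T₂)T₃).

11070

(T₁T₂): 10×11 by 11×27 → 10×27, cost 10·11·27 = 2970
((T₁T₂)T₃): 10×27 by 27×30 → 10×30, cost 10·27·30 = 8100; cumulative 11070
Total: 11070 scalar multiplications.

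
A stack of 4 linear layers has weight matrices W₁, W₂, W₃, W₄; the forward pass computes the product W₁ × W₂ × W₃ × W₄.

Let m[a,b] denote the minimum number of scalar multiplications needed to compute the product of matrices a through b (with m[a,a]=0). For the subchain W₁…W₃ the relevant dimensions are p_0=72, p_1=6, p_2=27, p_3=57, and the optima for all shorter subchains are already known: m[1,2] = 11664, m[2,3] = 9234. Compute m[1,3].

m[1,3] = min over k∈[1,2] of m[1,k]+m[k+1,3]+p_{0}·p_k·p_{3}.
k=1: 0 + 9234 + 72·6·57 = 33858; k=2: 11664 + 0 + 72·27·57 = 122472.
Minimum: 33858 at k=1.

33858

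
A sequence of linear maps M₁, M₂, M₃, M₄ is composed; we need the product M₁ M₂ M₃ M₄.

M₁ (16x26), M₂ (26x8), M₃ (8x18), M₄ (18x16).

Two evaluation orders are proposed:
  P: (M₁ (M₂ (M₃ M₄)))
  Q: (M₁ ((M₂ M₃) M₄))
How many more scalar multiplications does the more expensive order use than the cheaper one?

5600

Order P = (M₁ (M₂ (M₃ M₄))): (M₃ M₄): 8×18 by 18×16 → 8×16, cost 8·18·16 = 2304; (M₂ (M₃ M₄)): 26×8 by 8×16 → 26×16, cost 26·8·16 = 3328; cumulative 5632; (M₁ (M₂ (M₃ M₄))): 16×26 by 26×16 → 16×16, cost 16·26·16 = 6656; cumulative 12288. Total 12288.
Order Q = (M₁ ((M₂ M₃) M₄)): (M₂ M₃): 26×8 by 8×18 → 26×18, cost 26·8·18 = 3744; ((M₂ M₃) M₄): 26×18 by 18×16 → 26×16, cost 26·18·16 = 7488; cumulative 11232; (M₁ ((M₂ M₃) M₄)): 16×26 by 26×16 → 16×16, cost 16·26·16 = 6656; cumulative 17888. Total 17888.
Difference: |12288 − 17888| = 5600.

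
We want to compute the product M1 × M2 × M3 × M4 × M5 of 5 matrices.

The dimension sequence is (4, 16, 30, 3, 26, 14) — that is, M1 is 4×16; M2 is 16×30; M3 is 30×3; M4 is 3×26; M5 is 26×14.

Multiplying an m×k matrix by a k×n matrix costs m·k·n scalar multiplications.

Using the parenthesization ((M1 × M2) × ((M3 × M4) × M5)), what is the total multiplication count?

(M1 × M2): 4×16 by 16×30 → 4×30, cost 4·16·30 = 1920
(M3 × M4): 30×3 by 3×26 → 30×26, cost 30·3·26 = 2340
((M3 × M4) × M5): 30×26 by 26×14 → 30×14, cost 30·26·14 = 10920; cumulative 13260
((M1 × M2) × ((M3 × M4) × M5)): 4×30 by 30×14 → 4×14, cost 4·30·14 = 1680; cumulative 16860
Total: 16860 scalar multiplications.

16860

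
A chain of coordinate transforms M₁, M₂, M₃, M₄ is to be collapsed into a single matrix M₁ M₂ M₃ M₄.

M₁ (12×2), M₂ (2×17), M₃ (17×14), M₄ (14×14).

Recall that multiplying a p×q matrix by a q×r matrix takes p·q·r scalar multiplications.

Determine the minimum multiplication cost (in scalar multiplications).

Adjacent pairs: M₁M₂ = 12·2·17 = 408; M₂M₃ = 2·17·14 = 476; M₃M₄ = 17·14·14 = 3332.
Length 3: M₁..M₃: k=1: 0+476+12·2·14=812; k=2: 408+0+12·17·14=3264 → min 812 | M₂..M₄: k=2: 0+3332+2·17·14=3808; k=3: 476+0+2·14·14=868 → min 868.
Length 4: M₁..M₄: k=1: 0+868+12·2·14=1204; k=2: 408+3332+12·17·14=6596; k=3: 812+0+12·14·14=3164 → min 1204.
Optimal order: (M₁ ((M₂ M₃) M₄)) with cost 1204.

1204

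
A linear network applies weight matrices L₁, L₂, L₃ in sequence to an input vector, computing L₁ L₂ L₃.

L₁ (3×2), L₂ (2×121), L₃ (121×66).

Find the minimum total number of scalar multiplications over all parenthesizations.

16368

Order (L₁ (L₂ L₃)): (L₂ L₃): 2×121 by 121×66 → 2×66, cost 2·121·66 = 15972; (L₁ (L₂ L₃)): 3×2 by 2×66 → 3×66, cost 3·2·66 = 396; cumulative 16368. Total 16368.
Order ((L₁ L₂) L₃): (L₁ L₂): 3×2 by 2×121 → 3×121, cost 3·2·121 = 726; ((L₁ L₂) L₃): 3×121 by 121×66 → 3×66, cost 3·121·66 = 23958; cumulative 24684. Total 24684.
Minimum: 16368.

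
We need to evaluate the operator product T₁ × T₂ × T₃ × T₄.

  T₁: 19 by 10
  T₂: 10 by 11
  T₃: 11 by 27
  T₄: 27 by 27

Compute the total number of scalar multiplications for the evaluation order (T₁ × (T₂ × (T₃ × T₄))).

(T₃ × T₄): 11×27 by 27×27 → 11×27, cost 11·27·27 = 8019
(T₂ × (T₃ × T₄)): 10×11 by 11×27 → 10×27, cost 10·11·27 = 2970; cumulative 10989
(T₁ × (T₂ × (T₃ × T₄))): 19×10 by 10×27 → 19×27, cost 19·10·27 = 5130; cumulative 16119
Total: 16119 scalar multiplications.

16119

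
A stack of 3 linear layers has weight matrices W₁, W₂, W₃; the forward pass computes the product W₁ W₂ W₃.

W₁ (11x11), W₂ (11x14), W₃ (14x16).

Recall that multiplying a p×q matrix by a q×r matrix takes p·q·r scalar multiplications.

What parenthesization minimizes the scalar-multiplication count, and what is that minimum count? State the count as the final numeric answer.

(W₁ (W₂ W₃)): cost 4400.
((W₁ W₂) W₃): cost 4158.
Optimal: ((W₁ W₂) W₃) with cost 4158.

4158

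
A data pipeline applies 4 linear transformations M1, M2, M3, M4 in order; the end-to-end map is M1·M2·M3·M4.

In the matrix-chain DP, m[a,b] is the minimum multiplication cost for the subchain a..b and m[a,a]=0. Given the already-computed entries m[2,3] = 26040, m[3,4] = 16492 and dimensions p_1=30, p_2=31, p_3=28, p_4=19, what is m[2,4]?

m[2,4] = min over k∈[2,3] of m[2,k]+m[k+1,4]+p_{1}·p_k·p_{4}.
k=2: 0 + 16492 + 30·31·19 = 34162; k=3: 26040 + 0 + 30·28·19 = 42000.
Minimum: 34162 at k=2.

34162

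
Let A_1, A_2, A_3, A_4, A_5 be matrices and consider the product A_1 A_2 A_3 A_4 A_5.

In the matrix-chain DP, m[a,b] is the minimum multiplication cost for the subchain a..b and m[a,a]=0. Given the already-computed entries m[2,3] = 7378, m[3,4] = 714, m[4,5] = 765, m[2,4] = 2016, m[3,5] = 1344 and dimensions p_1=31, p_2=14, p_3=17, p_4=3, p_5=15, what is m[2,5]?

m[2,5] = min over k∈[2,4] of m[2,k]+m[k+1,5]+p_{1}·p_k·p_{5}.
k=2: 0 + 1344 + 31·14·15 = 7854; k=3: 7378 + 765 + 31·17·15 = 16048; k=4: 2016 + 0 + 31·3·15 = 3411.
Minimum: 3411 at k=4.

3411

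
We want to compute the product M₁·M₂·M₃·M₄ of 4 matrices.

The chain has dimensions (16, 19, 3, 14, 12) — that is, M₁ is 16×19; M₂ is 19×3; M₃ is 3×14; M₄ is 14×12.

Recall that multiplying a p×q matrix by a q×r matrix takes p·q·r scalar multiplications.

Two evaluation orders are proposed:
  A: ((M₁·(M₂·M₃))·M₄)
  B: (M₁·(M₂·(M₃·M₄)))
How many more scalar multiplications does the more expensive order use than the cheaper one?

2906

Order A = ((M₁·(M₂·M₃))·M₄): (M₂·M₃): 19×3 by 3×14 → 19×14, cost 19·3·14 = 798; (M₁·(M₂·M₃)): 16×19 by 19×14 → 16×14, cost 16·19·14 = 4256; cumulative 5054; ((M₁·(M₂·M₃))·M₄): 16×14 by 14×12 → 16×12, cost 16·14·12 = 2688; cumulative 7742. Total 7742.
Order B = (M₁·(M₂·(M₃·M₄))): (M₃·M₄): 3×14 by 14×12 → 3×12, cost 3·14·12 = 504; (M₂·(M₃·M₄)): 19×3 by 3×12 → 19×12, cost 19·3·12 = 684; cumulative 1188; (M₁·(M₂·(M₃·M₄))): 16×19 by 19×12 → 16×12, cost 16·19·12 = 3648; cumulative 4836. Total 4836.
Difference: |7742 − 4836| = 2906.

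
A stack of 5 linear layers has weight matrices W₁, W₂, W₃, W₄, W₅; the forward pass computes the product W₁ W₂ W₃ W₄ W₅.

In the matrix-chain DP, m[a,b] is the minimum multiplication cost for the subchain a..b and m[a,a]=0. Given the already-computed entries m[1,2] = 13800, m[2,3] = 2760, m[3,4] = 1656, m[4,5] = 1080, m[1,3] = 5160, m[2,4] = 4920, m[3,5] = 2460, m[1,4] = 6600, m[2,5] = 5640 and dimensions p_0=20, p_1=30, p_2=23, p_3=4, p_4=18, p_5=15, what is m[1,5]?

m[1,5] = min over k∈[1,4] of m[1,k]+m[k+1,5]+p_{0}·p_k·p_{5}.
k=1: 0 + 5640 + 20·30·15 = 14640; k=2: 13800 + 2460 + 20·23·15 = 23160; k=3: 5160 + 1080 + 20·4·15 = 7440; k=4: 6600 + 0 + 20·18·15 = 12000.
Minimum: 7440 at k=3.

7440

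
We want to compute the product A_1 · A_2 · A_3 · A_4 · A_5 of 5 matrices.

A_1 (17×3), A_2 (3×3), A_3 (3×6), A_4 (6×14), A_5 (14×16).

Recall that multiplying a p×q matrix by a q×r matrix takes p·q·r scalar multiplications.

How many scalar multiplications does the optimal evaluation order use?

1794

Adjacent pairs: A_1A_2 = 17·3·3 = 153; A_2A_3 = 3·3·6 = 54; A_3A_4 = 3·6·14 = 252; A_4A_5 = 6·14·16 = 1344.
Length 3: A_1..A_3: k=1: 0+54+17·3·6=360; k=2: 153+0+17·3·6=459 → min 360 | A_2..A_4: k=2: 0+252+3·3·14=378; k=3: 54+0+3·6·14=306 → min 306 | A_3..A_5: k=3: 0+1344+3·6·16=1632; k=4: 252+0+3·14·16=924 → min 924.
Length 4: A_1..A_4: k=1: 0+306+17·3·14=1020; k=2: 153+252+17·3·14=1119; k=3: 360+0+17·6·14=1788 → min 1020 | A_2..A_5: k=2: 0+924+3·3·16=1068; k=3: 54+1344+3·6·16=1686; k=4: 306+0+3·14·16=978 → min 978.
Length 5: A_1..A_5: k=1: 0+978+17·3·16=1794; k=2: 153+924+17·3·16=1893; k=3: 360+1344+17·6·16=3336; k=4: 1020+0+17·14·16=4828 → min 1794.
Optimal order: (A_1 · (((A_2 · A_3) · A_4) · A_5)) with cost 1794.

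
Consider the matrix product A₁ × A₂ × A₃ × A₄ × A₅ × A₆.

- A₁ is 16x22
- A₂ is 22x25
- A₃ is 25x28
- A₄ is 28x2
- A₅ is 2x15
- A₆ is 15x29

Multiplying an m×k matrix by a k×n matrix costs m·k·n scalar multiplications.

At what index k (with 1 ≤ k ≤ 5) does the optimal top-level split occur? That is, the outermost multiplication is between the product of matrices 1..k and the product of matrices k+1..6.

Adjacent pairs: A₁A₂ = 16·22·25 = 8800; A₂A₃ = 22·25·28 = 15400; A₃A₄ = 25·28·2 = 1400; A₄A₅ = 28·2·15 = 840; A₅A₆ = 2·15·29 = 870.
Length 3: A₁..A₃: k=1: 0+15400+16·22·28=25256; k=2: 8800+0+16·25·28=20000 → min 20000 | A₂..A₄: k=2: 0+1400+22·25·2=2500; k=3: 15400+0+22·28·2=16632 → min 2500 | A₃..A₅: k=3: 0+840+25·28·15=11340; k=4: 1400+0+25·2·15=2150 → min 2150 | A₄..A₆: k=4: 0+870+28·2·29=2494; k=5: 840+0+28·15·29=13020 → min 2494.
Length 4: A₁..A₄: k=1: 0+2500+16·22·2=3204; k=2: 8800+1400+16·25·2=11000; k=3: 20000+0+16·28·2=20896 → min 3204 | A₂..A₅: k=2: 0+2150+22·25·15=10400; k=3: 15400+840+22·28·15=25480; k=4: 2500+0+22·2·15=3160 → min 3160 | A₃..A₆: k=3: 0+2494+25·28·29=22794; k=4: 1400+870+25·2·29=3720; k=5: 2150+0+25·15·29=13025 → min 3720.
Length 5: A₁..A₅: k=1: 0+3160+16·22·15=8440; k=2: 8800+2150+16·25·15=16950; k=3: 20000+840+16·28·15=27560; k=4: 3204+0+16·2·15=3684 → min 3684 | A₂..A₆: k=2: 0+3720+22·25·29=19670; k=3: 15400+2494+22·28·29=35758; k=4: 2500+870+22·2·29=4646; k=5: 3160+0+22·15·29=12730 → min 4646.
Top-level splits: k=1: (A₁..A₁)·(A₂..A₆) → 0+4646+16·22·29 = 14854; k=2: (A₁..A₂)·(A₃..A₆) → 8800+3720+16·25·29 = 24120; k=3: (A₁..A₃)·(A₄..A₆) → 20000+2494+16·28·29 = 35486; k=4: (A₁..A₄)·(A₅..A₆) → 3204+870+16·2·29 = 5002; k=5: (A₁..A₅)·(A₆..A₆) → 3684+0+16·15·29 = 10644.
Best split is after A₄, i.e. k = 4.

4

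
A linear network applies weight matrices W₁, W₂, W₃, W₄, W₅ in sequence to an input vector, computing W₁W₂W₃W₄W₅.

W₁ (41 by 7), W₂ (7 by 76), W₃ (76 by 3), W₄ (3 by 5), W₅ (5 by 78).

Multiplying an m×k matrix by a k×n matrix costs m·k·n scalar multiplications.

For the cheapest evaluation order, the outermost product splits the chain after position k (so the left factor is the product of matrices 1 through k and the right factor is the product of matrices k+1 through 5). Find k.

Adjacent pairs: W₁W₂ = 41·7·76 = 21812; W₂W₃ = 7·76·3 = 1596; W₃W₄ = 76·3·5 = 1140; W₄W₅ = 3·5·78 = 1170.
Length 3: W₁..W₃: k=1: 0+1596+41·7·3=2457; k=2: 21812+0+41·76·3=31160 → min 2457 | W₂..W₄: k=2: 0+1140+7·76·5=3800; k=3: 1596+0+7·3·5=1701 → min 1701 | W₃..W₅: k=3: 0+1170+76·3·78=18954; k=4: 1140+0+76·5·78=30780 → min 18954.
Length 4: W₁..W₄: k=1: 0+1701+41·7·5=3136; k=2: 21812+1140+41·76·5=38532; k=3: 2457+0+41·3·5=3072 → min 3072 | W₂..W₅: k=2: 0+18954+7·76·78=60450; k=3: 1596+1170+7·3·78=4404; k=4: 1701+0+7·5·78=4431 → min 4404.
Top-level splits: k=1: (W₁..W₁)·(W₂..W₅) → 0+4404+41·7·78 = 26790; k=2: (W₁..W₂)·(W₃..W₅) → 21812+18954+41·76·78 = 283814; k=3: (W₁..W₃)·(W₄..W₅) → 2457+1170+41·3·78 = 13221; k=4: (W₁..W₄)·(W₅..W₅) → 3072+0+41·5·78 = 19062.
Best split is after W₃, i.e. k = 3.

3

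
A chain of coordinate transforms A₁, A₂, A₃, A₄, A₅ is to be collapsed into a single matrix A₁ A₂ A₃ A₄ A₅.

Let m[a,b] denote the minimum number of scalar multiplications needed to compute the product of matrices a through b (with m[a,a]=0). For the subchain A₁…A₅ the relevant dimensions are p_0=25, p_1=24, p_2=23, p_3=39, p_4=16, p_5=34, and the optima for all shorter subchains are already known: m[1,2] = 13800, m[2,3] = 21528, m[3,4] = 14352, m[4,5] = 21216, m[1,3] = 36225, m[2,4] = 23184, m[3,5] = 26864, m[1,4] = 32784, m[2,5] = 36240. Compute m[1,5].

m[1,5] = min over k∈[1,4] of m[1,k]+m[k+1,5]+p_{0}·p_k·p_{5}.
k=1: 0 + 36240 + 25·24·34 = 56640; k=2: 13800 + 26864 + 25·23·34 = 60214; k=3: 36225 + 21216 + 25·39·34 = 90591; k=4: 32784 + 0 + 25·16·34 = 46384.
Minimum: 46384 at k=4.

46384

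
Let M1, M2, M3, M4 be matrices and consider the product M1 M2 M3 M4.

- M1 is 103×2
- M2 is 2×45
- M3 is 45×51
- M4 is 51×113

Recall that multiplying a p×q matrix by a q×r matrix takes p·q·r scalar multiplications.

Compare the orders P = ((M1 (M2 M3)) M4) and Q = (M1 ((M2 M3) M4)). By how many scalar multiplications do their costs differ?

569291

Order P = ((M1 (M2 M3)) M4): (M2 M3): 2×45 by 45×51 → 2×51, cost 2·45·51 = 4590; (M1 (M2 M3)): 103×2 by 2×51 → 103×51, cost 103·2·51 = 10506; cumulative 15096; ((M1 (M2 M3)) M4): 103×51 by 51×113 → 103×113, cost 103·51·113 = 593589; cumulative 608685. Total 608685.
Order Q = (M1 ((M2 M3) M4)): (M2 M3): 2×45 by 45×51 → 2×51, cost 2·45·51 = 4590; ((M2 M3) M4): 2×51 by 51×113 → 2×113, cost 2·51·113 = 11526; cumulative 16116; (M1 ((M2 M3) M4)): 103×2 by 2×113 → 103×113, cost 103·2·113 = 23278; cumulative 39394. Total 39394.
Difference: |608685 − 39394| = 569291.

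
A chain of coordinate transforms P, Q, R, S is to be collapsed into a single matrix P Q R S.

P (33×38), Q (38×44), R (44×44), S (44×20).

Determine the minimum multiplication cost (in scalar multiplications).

97240

Adjacent pairs: PQ = 33·38·44 = 55176; QR = 38·44·44 = 73568; RS = 44·44·20 = 38720.
Length 3: P..R: k=1: 0+73568+33·38·44=128744; k=2: 55176+0+33·44·44=119064 → min 119064 | Q..S: k=2: 0+38720+38·44·20=72160; k=3: 73568+0+38·44·20=107008 → min 72160.
Length 4: P..S: k=1: 0+72160+33·38·20=97240; k=2: 55176+38720+33·44·20=122936; k=3: 119064+0+33·44·20=148104 → min 97240.
Optimal order: (P (Q (R S))) with cost 97240.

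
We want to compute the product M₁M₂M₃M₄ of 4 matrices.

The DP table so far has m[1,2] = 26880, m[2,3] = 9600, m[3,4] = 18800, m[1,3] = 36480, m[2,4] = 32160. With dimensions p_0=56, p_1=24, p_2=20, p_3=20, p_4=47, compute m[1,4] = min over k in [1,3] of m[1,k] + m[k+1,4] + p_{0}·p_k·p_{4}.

89120

m[1,4] = min over k∈[1,3] of m[1,k]+m[k+1,4]+p_{0}·p_k·p_{4}.
k=1: 0 + 32160 + 56·24·47 = 95328; k=2: 26880 + 18800 + 56·20·47 = 98320; k=3: 36480 + 0 + 56·20·47 = 89120.
Minimum: 89120 at k=3.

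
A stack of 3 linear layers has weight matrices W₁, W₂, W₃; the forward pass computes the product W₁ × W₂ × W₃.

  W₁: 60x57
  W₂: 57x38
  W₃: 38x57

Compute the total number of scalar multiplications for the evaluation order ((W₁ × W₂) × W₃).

(W₁ × W₂): 60×57 by 57×38 → 60×38, cost 60·57·38 = 129960
((W₁ × W₂) × W₃): 60×38 by 38×57 → 60×57, cost 60·38·57 = 129960; cumulative 259920
Total: 259920 scalar multiplications.

259920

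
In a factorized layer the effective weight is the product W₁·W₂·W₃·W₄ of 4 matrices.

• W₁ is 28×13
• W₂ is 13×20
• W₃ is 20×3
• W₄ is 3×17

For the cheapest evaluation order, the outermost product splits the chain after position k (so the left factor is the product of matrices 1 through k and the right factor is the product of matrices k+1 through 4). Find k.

Adjacent pairs: W₁W₂ = 28·13·20 = 7280; W₂W₃ = 13·20·3 = 780; W₃W₄ = 20·3·17 = 1020.
Length 3: W₁..W₃: k=1: 0+780+28·13·3=1872; k=2: 7280+0+28·20·3=8960 → min 1872 | W₂..W₄: k=2: 0+1020+13·20·17=5440; k=3: 780+0+13·3·17=1443 → min 1443.
Top-level splits: k=1: (W₁..W₁)·(W₂..W₄) → 0+1443+28·13·17 = 7631; k=2: (W₁..W₂)·(W₃..W₄) → 7280+1020+28·20·17 = 17820; k=3: (W₁..W₃)·(W₄..W₄) → 1872+0+28·3·17 = 3300.
Best split is after W₃, i.e. k = 3.

3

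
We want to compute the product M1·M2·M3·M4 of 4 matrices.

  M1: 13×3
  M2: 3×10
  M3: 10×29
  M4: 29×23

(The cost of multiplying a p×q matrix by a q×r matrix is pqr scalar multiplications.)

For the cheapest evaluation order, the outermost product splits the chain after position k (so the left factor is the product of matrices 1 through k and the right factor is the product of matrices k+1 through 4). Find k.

Adjacent pairs: M1M2 = 13·3·10 = 390; M2M3 = 3·10·29 = 870; M3M4 = 10·29·23 = 6670.
Length 3: M1..M3: k=1: 0+870+13·3·29=2001; k=2: 390+0+13·10·29=4160 → min 2001 | M2..M4: k=2: 0+6670+3·10·23=7360; k=3: 870+0+3·29·23=2871 → min 2871.
Top-level splits: k=1: (M1..M1)·(M2..M4) → 0+2871+13·3·23 = 3768; k=2: (M1..M2)·(M3..M4) → 390+6670+13·10·23 = 10050; k=3: (M1..M3)·(M4..M4) → 2001+0+13·29·23 = 10672.
Best split is after M1, i.e. k = 1.

1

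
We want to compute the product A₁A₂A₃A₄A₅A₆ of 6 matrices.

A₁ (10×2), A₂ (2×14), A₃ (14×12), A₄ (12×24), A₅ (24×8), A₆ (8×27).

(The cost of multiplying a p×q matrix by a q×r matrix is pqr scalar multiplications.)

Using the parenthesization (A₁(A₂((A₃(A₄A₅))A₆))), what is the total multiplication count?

(A₄A₅): 12×24 by 24×8 → 12×8, cost 12·24·8 = 2304
(A₃(A₄A₅)): 14×12 by 12×8 → 14×8, cost 14·12·8 = 1344; cumulative 3648
((A₃(A₄A₅))A₆): 14×8 by 8×27 → 14×27, cost 14·8·27 = 3024; cumulative 6672
(A₂((A₃(A₄A₅))A₆)): 2×14 by 14×27 → 2×27, cost 2·14·27 = 756; cumulative 7428
(A₁(A₂((A₃(A₄A₅))A₆))): 10×2 by 2×27 → 10×27, cost 10·2·27 = 540; cumulative 7968
Total: 7968 scalar multiplications.

7968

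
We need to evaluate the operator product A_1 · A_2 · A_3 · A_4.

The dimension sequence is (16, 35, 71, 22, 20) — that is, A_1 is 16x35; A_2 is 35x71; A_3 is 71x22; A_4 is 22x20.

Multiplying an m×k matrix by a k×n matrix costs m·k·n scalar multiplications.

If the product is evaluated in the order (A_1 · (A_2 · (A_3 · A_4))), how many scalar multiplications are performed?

92140

(A_3 · A_4): 71×22 by 22×20 → 71×20, cost 71·22·20 = 31240
(A_2 · (A_3 · A_4)): 35×71 by 71×20 → 35×20, cost 35·71·20 = 49700; cumulative 80940
(A_1 · (A_2 · (A_3 · A_4))): 16×35 by 35×20 → 16×20, cost 16·35·20 = 11200; cumulative 92140
Total: 92140 scalar multiplications.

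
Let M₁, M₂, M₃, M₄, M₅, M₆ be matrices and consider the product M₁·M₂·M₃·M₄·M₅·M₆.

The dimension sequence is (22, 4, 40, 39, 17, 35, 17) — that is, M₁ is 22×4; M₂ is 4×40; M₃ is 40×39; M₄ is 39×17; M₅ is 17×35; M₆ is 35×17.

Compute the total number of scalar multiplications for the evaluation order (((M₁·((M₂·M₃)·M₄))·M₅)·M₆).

(M₂·M₃): 4×40 by 40×39 → 4×39, cost 4·40·39 = 6240
((M₂·M₃)·M₄): 4×39 by 39×17 → 4×17, cost 4·39·17 = 2652; cumulative 8892
(M₁·((M₂·M₃)·M₄)): 22×4 by 4×17 → 22×17, cost 22·4·17 = 1496; cumulative 10388
((M₁·((M₂·M₃)·M₄))·M₅): 22×17 by 17×35 → 22×35, cost 22·17·35 = 13090; cumulative 23478
(((M₁·((M₂·M₃)·M₄))·M₅)·M₆): 22×35 by 35×17 → 22×17, cost 22·35·17 = 13090; cumulative 36568
Total: 36568 scalar multiplications.

36568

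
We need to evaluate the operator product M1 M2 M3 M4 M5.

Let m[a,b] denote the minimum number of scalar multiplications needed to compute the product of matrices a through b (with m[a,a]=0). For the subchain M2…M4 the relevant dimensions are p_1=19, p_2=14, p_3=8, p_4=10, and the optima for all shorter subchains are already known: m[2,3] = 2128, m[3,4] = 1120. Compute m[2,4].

m[2,4] = min over k∈[2,3] of m[2,k]+m[k+1,4]+p_{1}·p_k·p_{4}.
k=2: 0 + 1120 + 19·14·10 = 3780; k=3: 2128 + 0 + 19·8·10 = 3648.
Minimum: 3648 at k=3.

3648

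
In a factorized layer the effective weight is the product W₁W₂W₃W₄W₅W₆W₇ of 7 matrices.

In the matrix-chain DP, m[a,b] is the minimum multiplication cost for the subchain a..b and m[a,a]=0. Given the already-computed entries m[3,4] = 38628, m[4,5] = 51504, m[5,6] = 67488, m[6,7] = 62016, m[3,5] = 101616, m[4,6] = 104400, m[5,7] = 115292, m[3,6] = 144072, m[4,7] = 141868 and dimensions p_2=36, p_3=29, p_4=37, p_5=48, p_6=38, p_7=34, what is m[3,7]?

m[3,7] = min over k∈[3,6] of m[3,k]+m[k+1,7]+p_{2}·p_k·p_{7}.
k=3: 0 + 141868 + 36·29·34 = 177364; k=4: 38628 + 115292 + 36·37·34 = 199208; k=5: 101616 + 62016 + 36·48·34 = 222384; k=6: 144072 + 0 + 36·38·34 = 190584.
Minimum: 177364 at k=3.

177364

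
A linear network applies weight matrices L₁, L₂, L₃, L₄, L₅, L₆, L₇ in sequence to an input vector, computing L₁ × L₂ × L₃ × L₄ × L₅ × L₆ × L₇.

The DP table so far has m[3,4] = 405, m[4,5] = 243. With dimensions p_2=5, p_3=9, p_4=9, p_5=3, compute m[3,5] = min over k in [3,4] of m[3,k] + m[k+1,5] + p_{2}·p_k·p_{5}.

m[3,5] = min over k∈[3,4] of m[3,k]+m[k+1,5]+p_{2}·p_k·p_{5}.
k=3: 0 + 243 + 5·9·3 = 378; k=4: 405 + 0 + 5·9·3 = 540.
Minimum: 378 at k=3.

378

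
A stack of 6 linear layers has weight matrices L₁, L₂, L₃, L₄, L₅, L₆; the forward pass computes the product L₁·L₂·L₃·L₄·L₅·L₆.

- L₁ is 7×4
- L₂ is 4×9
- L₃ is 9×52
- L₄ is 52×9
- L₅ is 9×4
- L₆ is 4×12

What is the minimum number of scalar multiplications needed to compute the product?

Adjacent pairs: L₁L₂ = 7·4·9 = 252; L₂L₃ = 4·9·52 = 1872; L₃L₄ = 9·52·9 = 4212; L₄L₅ = 52·9·4 = 1872; L₅L₆ = 9·4·12 = 432.
Length 3: L₁..L₃: k=1: 0+1872+7·4·52=3328; k=2: 252+0+7·9·52=3528 → min 3328 | L₂..L₄: k=2: 0+4212+4·9·9=4536; k=3: 1872+0+4·52·9=3744 → min 3744 | L₃..L₅: k=3: 0+1872+9·52·4=3744; k=4: 4212+0+9·9·4=4536 → min 3744 | L₄..L₆: k=4: 0+432+52·9·12=6048; k=5: 1872+0+52·4·12=4368 → min 4368.
Length 4: L₁..L₄: k=1: 0+3744+7·4·9=3996; k=2: 252+4212+7·9·9=5031; k=3: 3328+0+7·52·9=6604 → min 3996 | L₂..L₅: k=2: 0+3744+4·9·4=3888; k=3: 1872+1872+4·52·4=4576; k=4: 3744+0+4·9·4=3888 → min 3888 | L₃..L₆: k=3: 0+4368+9·52·12=9984; k=4: 4212+432+9·9·12=5616; k=5: 3744+0+9·4·12=4176 → min 4176.
Length 5: L₁..L₅: k=1: 0+3888+7·4·4=4000; k=2: 252+3744+7·9·4=4248; k=3: 3328+1872+7·52·4=6656; k=4: 3996+0+7·9·4=4248 → min 4000 | L₂..L₆: k=2: 0+4176+4·9·12=4608; k=3: 1872+4368+4·52·12=8736; k=4: 3744+432+4·9·12=4608; k=5: 3888+0+4·4·12=4080 → min 4080.
Length 6: L₁..L₆: k=1: 0+4080+7·4·12=4416; k=2: 252+4176+7·9·12=5184; k=3: 3328+4368+7·52·12=12064; k=4: 3996+432+7·9·12=5184; k=5: 4000+0+7·4·12=4336 → min 4336.
Optimal order: ((L₁·(L₂·(L₃·(L₄·L₅))))·L₆) with cost 4336.

4336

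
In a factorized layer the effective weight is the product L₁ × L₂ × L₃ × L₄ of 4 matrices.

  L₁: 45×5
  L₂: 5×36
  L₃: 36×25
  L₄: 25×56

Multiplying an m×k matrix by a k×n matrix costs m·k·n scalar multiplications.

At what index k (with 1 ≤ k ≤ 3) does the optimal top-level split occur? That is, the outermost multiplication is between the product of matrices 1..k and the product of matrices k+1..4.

1

Adjacent pairs: L₁L₂ = 45·5·36 = 8100; L₂L₃ = 5·36·25 = 4500; L₃L₄ = 36·25·56 = 50400.
Length 3: L₁..L₃: k=1: 0+4500+45·5·25=10125; k=2: 8100+0+45·36·25=48600 → min 10125 | L₂..L₄: k=2: 0+50400+5·36·56=60480; k=3: 4500+0+5·25·56=11500 → min 11500.
Top-level splits: k=1: (L₁..L₁)·(L₂..L₄) → 0+11500+45·5·56 = 24100; k=2: (L₁..L₂)·(L₃..L₄) → 8100+50400+45·36·56 = 149220; k=3: (L₁..L₃)·(L₄..L₄) → 10125+0+45·25·56 = 73125.
Best split is after L₁, i.e. k = 1.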